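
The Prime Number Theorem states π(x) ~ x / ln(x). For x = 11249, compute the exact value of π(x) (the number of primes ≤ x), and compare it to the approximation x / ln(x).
π(11249) = 1359;  x/ln(x) ≈ 1205.93;  relative error ≈ 11.26%.

Directly count primes up to 11249: π(11249) = 1359. The PNT approximation gives 11249/ln(11249) ≈ 11249/9.32803 ≈ 1205.93. Relative error (π(x) − x/ln(x)) / π(x) ≈ 11.26%; the approximation is known to undercount slightly (Li(x) is a better estimate).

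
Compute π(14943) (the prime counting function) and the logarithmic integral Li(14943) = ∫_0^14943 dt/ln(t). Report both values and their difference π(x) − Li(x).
π(14943) = 1749;  Li(14943) ≈ 1770.70;  π(x) − Li(x) ≈ -21.70.

Direct count of primes ≤ 14943 gives π(14943) = 1749. Numerical evaluation of the logarithmic integral gives Li(14943) ≈ 1770.70. The difference π(x) − Li(x) ≈ -21.70 is typically negative for small/moderate x (Li(x) overestimates), though Littlewood's theorem shows this sign changes infinitely often.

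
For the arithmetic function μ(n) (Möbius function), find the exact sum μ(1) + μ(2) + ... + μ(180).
Σ_{n ≤ 180} μ(n) = -3

Compute μ(n) for each 1 ≤ n ≤ 180: μ(1) = 1, μ(2) = -1, μ(3) = -1, μ(4) = 0, μ(5) = -1, μ(6) = 1, μ(7) = -1, μ(8) = 0, μ(9) = 0, μ(10) = 1, μ(11) = -1, μ(12) = 0, μ(13) = -1, μ(14) = 1, μ(15) = 1, μ(16) = 0, μ(17) = -1, μ(18) = 0, μ(19) = -1, μ(20) = 0, μ(21) = 1, μ(22) = 1, μ(23) = -1, μ(24) = 0, μ(25) = 0, μ(26) = 1, μ(27) = 0, μ(28) = 0, μ(29) = -1, μ(30) = -1, μ(31) = -1, μ(32) = 0, μ(33) = 1, μ(34) = 1, μ(35) = 1, μ(36) = 0, μ(37) = -1, μ(38) = 1, μ(39) = 1, μ(40) = 0, μ(41) = -1, μ(42) = -1, μ(43) = -1, μ(44) = 0, μ(45) = 0, μ(46) = 1, μ(47) = -1, μ(48) = 0, μ(49) = 0, μ(50) = 0, μ(51) = 1, μ(52) = 0, μ(53) = -1, μ(54) = 0, μ(55) = 1, μ(56) = 0, μ(57) = 1, μ(58) = 1, μ(59) = -1, μ(60) = 0, μ(61) = -1, μ(62) = 1, μ(63) = 0, μ(64) = 0, μ(65) = 1, μ(66) = -1, μ(67) = -1, μ(68) = 0, μ(69) = 1, μ(70) = -1, μ(71) = -1, μ(72) = 0, μ(73) = -1, μ(74) = 1, μ(75) = 0, μ(76) = 0, μ(77) = 1, μ(78) = -1, μ(79) = -1, μ(80) = 0, μ(81) = 0, μ(82) = 1, μ(83) = -1, μ(84) = 0, μ(85) = 1, μ(86) = 1, μ(87) = 1, μ(88) = 0, μ(89) = -1, μ(90) = 0, μ(91) = 1, μ(92) = 0, μ(93) = 1, μ(94) = 1, μ(95) = 1, μ(96) = 0, μ(97) = -1, μ(98) = 0, μ(99) = 0, μ(100) = 0, μ(101) = -1, μ(102) = -1, μ(103) = -1, μ(104) = 0, μ(105) = -1, μ(106) = 1, μ(107) = -1, μ(108) = 0, μ(109) = -1, μ(110) = -1, μ(111) = 1, μ(112) = 0, μ(113) = -1, μ(114) = -1, μ(115) = 1, μ(116) = 0, μ(117) = 0, μ(118) = 1, μ(119) = 1, μ(120) = 0, μ(121) = 0, μ(122) = 1, μ(123) = 1, μ(124) = 0, μ(125) = 0, μ(126) = 0, μ(127) = -1, μ(128) = 0, μ(129) = 1, μ(130) = -1, μ(131) = -1, μ(132) = 0, μ(133) = 1, μ(134) = 1, μ(135) = 0, μ(136) = 0, μ(137) = -1, μ(138) = -1, μ(139) = -1, μ(140) = 0, μ(141) = 1, μ(142) = 1, μ(143) = 1, μ(144) = 0, μ(145) = 1, μ(146) = 1, μ(147) = 0, μ(148) = 0, μ(149) = -1, μ(150) = 0, μ(151) = -1, μ(152) = 0, μ(153) = 0, μ(154) = -1, μ(155) = 1, μ(156) = 0, μ(157) = -1, μ(158) = 1, μ(159) = 1, μ(160) = 0, μ(161) = 1, μ(162) = 0, μ(163) = -1, μ(164) = 0, μ(165) = -1, μ(166) = 1, μ(167) = -1, μ(168) = 0, μ(169) = 0, μ(170) = -1, μ(171) = 0, μ(172) = 0, μ(173) = -1, μ(174) = -1, μ(175) = 0, μ(176) = 0, μ(177) = 1, μ(178) = 1, μ(179) = -1, μ(180) = 0. Summing all 180 values: -3. (Mertens function M(x) = Σ_{n ≤ x} μ(n); on average M(x) should be small (PNT ⟺ M(x) = o(x)).)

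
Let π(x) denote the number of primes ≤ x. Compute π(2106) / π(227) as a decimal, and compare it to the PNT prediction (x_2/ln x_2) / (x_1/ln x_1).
π(2106)/π(227) = 317/49 ≈ 6.4694;  PNT prediction ≈ 6.5769.

π(227) = 49 and π(2106) = 317, so π(2106)/π(227) ≈ 6.4694. The PNT-predicted ratio is (2106/ln(2106)) / (227/ln(227)) ≈ 6.5769. The two agree to within a few percent, as expected.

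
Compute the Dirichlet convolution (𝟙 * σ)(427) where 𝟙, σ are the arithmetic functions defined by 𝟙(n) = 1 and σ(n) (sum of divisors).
(𝟙 * σ)(427) = 567

Divisors of 427: [1, 7, 61, 427]. For each d | 427:
  d = 1: 𝟙(1) · σ(427/1) = 1 · 496 = 496
  d = 7: 𝟙(7) · σ(427/7) = 1 · 62 = 62
  d = 61: 𝟙(61) · σ(427/61) = 1 · 8 = 8
  d = 427: 𝟙(427) · σ(427/427) = 1 · 1 = 1
Summing: (𝟙 * σ)(427) = 496 + 62 + 8 + 1 = 567.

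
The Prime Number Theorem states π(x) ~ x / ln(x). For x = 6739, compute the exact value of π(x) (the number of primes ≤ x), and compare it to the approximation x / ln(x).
π(6739) = 869;  x/ln(x) ≈ 764.43;  relative error ≈ 12.03%.

Directly count primes up to 6739: π(6739) = 869. The PNT approximation gives 6739/ln(6739) ≈ 6739/8.81567 ≈ 764.43. Relative error (π(x) − x/ln(x)) / π(x) ≈ 12.03%; the approximation is known to undercount slightly (Li(x) is a better estimate).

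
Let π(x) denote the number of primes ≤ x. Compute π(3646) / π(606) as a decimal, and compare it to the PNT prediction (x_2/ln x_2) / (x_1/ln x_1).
π(3646)/π(606) = 510/110 ≈ 4.6364;  PNT prediction ≈ 4.7001.

π(606) = 110 and π(3646) = 510, so π(3646)/π(606) ≈ 4.6364. The PNT-predicted ratio is (3646/ln(3646)) / (606/ln(606)) ≈ 4.7001. The two agree to within a few percent, as expected.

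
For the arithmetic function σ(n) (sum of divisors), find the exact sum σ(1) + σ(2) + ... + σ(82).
Σ_{n ≤ 82} σ(n) = 5561

Compute σ(n) for each 1 ≤ n ≤ 82: σ(1) = 1, σ(2) = 3, σ(3) = 4, σ(4) = 7, σ(5) = 6, σ(6) = 12, σ(7) = 8, σ(8) = 15, σ(9) = 13, σ(10) = 18, σ(11) = 12, σ(12) = 28, σ(13) = 14, σ(14) = 24, σ(15) = 24, σ(16) = 31, σ(17) = 18, σ(18) = 39, σ(19) = 20, σ(20) = 42, σ(21) = 32, σ(22) = 36, σ(23) = 24, σ(24) = 60, σ(25) = 31, σ(26) = 42, σ(27) = 40, σ(28) = 56, σ(29) = 30, σ(30) = 72, σ(31) = 32, σ(32) = 63, σ(33) = 48, σ(34) = 54, σ(35) = 48, σ(36) = 91, σ(37) = 38, σ(38) = 60, σ(39) = 56, σ(40) = 90, σ(41) = 42, σ(42) = 96, σ(43) = 44, σ(44) = 84, σ(45) = 78, σ(46) = 72, σ(47) = 48, σ(48) = 124, σ(49) = 57, σ(50) = 93, σ(51) = 72, σ(52) = 98, σ(53) = 54, σ(54) = 120, σ(55) = 72, σ(56) = 120, σ(57) = 80, σ(58) = 90, σ(59) = 60, σ(60) = 168, σ(61) = 62, σ(62) = 96, σ(63) = 104, σ(64) = 127, σ(65) = 84, σ(66) = 144, σ(67) = 68, σ(68) = 126, σ(69) = 96, σ(70) = 144, σ(71) = 72, σ(72) = 195, σ(73) = 74, σ(74) = 114, σ(75) = 124, σ(76) = 140, σ(77) = 96, σ(78) = 168, σ(79) = 80, σ(80) = 186, σ(81) = 121, σ(82) = 126. Summing all 82 values: 5561. (Average order: Σ_{n ≤ x} σ(n) ~ (π²/12) x². For x = 82, (π²/12)·82² ≈ 5530.27.)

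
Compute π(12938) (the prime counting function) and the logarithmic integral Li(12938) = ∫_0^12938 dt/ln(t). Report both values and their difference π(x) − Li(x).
π(12938) = 1540;  Li(12938) ≈ 1560.56;  π(x) − Li(x) ≈ -20.56.

Direct count of primes ≤ 12938 gives π(12938) = 1540. Numerical evaluation of the logarithmic integral gives Li(12938) ≈ 1560.56. The difference π(x) − Li(x) ≈ -20.56 is typically negative for small/moderate x (Li(x) overestimates), though Littlewood's theorem shows this sign changes infinitely often.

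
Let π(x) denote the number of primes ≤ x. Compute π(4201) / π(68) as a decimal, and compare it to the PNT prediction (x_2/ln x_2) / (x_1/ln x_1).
π(4201)/π(68) = 575/19 ≈ 30.2632;  PNT prediction ≈ 31.2449.

π(68) = 19 and π(4201) = 575, so π(4201)/π(68) ≈ 30.2632. The PNT-predicted ratio is (4201/ln(4201)) / (68/ln(68)) ≈ 31.2449. The two agree to within a few percent, as expected.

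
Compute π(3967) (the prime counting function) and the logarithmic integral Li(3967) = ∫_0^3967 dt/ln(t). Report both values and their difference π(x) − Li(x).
π(3967) = 549;  Li(3967) ≈ 561.38;  π(x) − Li(x) ≈ -12.38.

Direct count of primes ≤ 3967 gives π(3967) = 549. Numerical evaluation of the logarithmic integral gives Li(3967) ≈ 561.38. The difference π(x) − Li(x) ≈ -12.38 is typically negative for small/moderate x (Li(x) overestimates), though Littlewood's theorem shows this sign changes infinitely often.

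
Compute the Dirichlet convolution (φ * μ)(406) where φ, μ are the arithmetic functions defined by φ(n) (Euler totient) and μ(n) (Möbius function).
(φ * μ)(406) = 0

Divisors of 406: [1, 2, 7, 14, 29, 58, 203, 406]. For each d | 406:
  d = 1: φ(1) · μ(406/1) = 1 · -1 = -1
  d = 2: φ(2) · μ(406/2) = 1 · 1 = 1
  d = 7: φ(7) · μ(406/7) = 6 · 1 = 6
  d = 14: φ(14) · μ(406/14) = 6 · -1 = -6
  d = 29: φ(29) · μ(406/29) = 28 · 1 = 28
  d = 58: φ(58) · μ(406/58) = 28 · -1 = -28
  d = 203: φ(203) · μ(406/203) = 168 · -1 = -168
  d = 406: φ(406) · μ(406/406) = 168 · 1 = 168
Summing: (φ * μ)(406) = -1 + 1 + 6 + -6 + 28 + -28 + -168 + 168 = 0.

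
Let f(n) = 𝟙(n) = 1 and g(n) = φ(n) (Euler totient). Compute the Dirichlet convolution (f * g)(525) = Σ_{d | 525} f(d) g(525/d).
(𝟙 * φ)(525) = 525

Divisors of 525: [1, 3, 5, 7, 15, 21, 25, 35, 75, 105, 175, 525]. For each d | 525:
  d = 1: 𝟙(1) · φ(525/1) = 1 · 240 = 240
  d = 3: 𝟙(3) · φ(525/3) = 1 · 120 = 120
  d = 5: 𝟙(5) · φ(525/5) = 1 · 48 = 48
  d = 7: 𝟙(7) · φ(525/7) = 1 · 40 = 40
  d = 15: 𝟙(15) · φ(525/15) = 1 · 24 = 24
  d = 21: 𝟙(21) · φ(525/21) = 1 · 20 = 20
  d = 25: 𝟙(25) · φ(525/25) = 1 · 12 = 12
  d = 35: 𝟙(35) · φ(525/35) = 1 · 8 = 8
  d = 75: 𝟙(75) · φ(525/75) = 1 · 6 = 6
  d = 105: 𝟙(105) · φ(525/105) = 1 · 4 = 4
  d = 175: 𝟙(175) · φ(525/175) = 1 · 2 = 2
  d = 525: 𝟙(525) · φ(525/525) = 1 · 1 = 1
Summing: (𝟙 * φ)(525) = 240 + 120 + 48 + 40 + 24 + 20 + 12 + 8 + 6 + 4 + 2 + 1 = 525.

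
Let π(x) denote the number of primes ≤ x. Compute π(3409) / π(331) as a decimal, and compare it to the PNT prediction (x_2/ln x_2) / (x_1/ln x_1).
π(3409)/π(331) = 479/67 ≈ 7.1493;  PNT prediction ≈ 7.3464.

π(331) = 67 and π(3409) = 479, so π(3409)/π(331) ≈ 7.1493. The PNT-predicted ratio is (3409/ln(3409)) / (331/ln(331)) ≈ 7.3464. The two agree to within a few percent, as expected.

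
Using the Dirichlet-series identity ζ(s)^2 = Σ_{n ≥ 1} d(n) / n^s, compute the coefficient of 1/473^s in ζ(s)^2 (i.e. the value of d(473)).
d(473) = 4

ζ(s)^2 = (Σ 1/m^s)(Σ 1/k^s). The coefficient of 1/n^s in the product is the number of ordered pairs (m, k) with mk = n, which equals d(n). For n = 473, divisors are [1, 11, 43, 473], so d(473) = 4.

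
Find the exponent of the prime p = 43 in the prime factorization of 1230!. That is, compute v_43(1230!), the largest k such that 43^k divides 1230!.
v_43(1230!) = 28

Legendre's formula: v_p(n!) = Σ_{k ≥ 1} ⌊n / p^k⌋. For p = 43, n = 1230, the terms are:
  ⌊1230/43^1⌋ = ⌊1230/43⌋ = 28
(the next term ⌊1230/43^2⌋ = 0, terminating the sum). Summing: v_43(1230!) = 28 = 28.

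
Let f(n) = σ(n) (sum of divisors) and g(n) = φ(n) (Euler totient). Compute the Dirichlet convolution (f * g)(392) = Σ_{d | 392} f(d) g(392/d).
(σ * φ)(392) = 4704

Divisors of 392: [1, 2, 4, 7, 8, 14, 28, 49, 56, 98, 196, 392]. For each d | 392:
  d = 1: σ(1) · φ(392/1) = 1 · 168 = 168
  d = 2: σ(2) · φ(392/2) = 3 · 84 = 252
  d = 4: σ(4) · φ(392/4) = 7 · 42 = 294
  d = 7: σ(7) · φ(392/7) = 8 · 24 = 192
  d = 8: σ(8) · φ(392/8) = 15 · 42 = 630
  d = 14: σ(14) · φ(392/14) = 24 · 12 = 288
  d = 28: σ(28) · φ(392/28) = 56 · 6 = 336
  d = 49: σ(49) · φ(392/49) = 57 · 4 = 228
  d = 56: σ(56) · φ(392/56) = 120 · 6 = 720
  d = 98: σ(98) · φ(392/98) = 171 · 2 = 342
  d = 196: σ(196) · φ(392/196) = 399 · 1 = 399
  d = 392: σ(392) · φ(392/392) = 855 · 1 = 855
Summing: (σ * φ)(392) = 168 + 252 + 294 + 192 + 630 + 288 + 336 + 228 + 720 + 342 + 399 + 855 = 4704.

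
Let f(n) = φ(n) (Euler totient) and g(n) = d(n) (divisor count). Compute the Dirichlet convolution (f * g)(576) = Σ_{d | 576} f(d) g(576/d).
(φ * d)(576) = 1651

Divisors of 576: [1, 2, 3, 4, 6, 8, 9, 12, 16, 18, 24, 32, 36, 48, 64, 72, 96, 144, 192, 288, 576]. For each d | 576:
  d = 1: φ(1) · d(576/1) = 1 · 21 = 21
  d = 2: φ(2) · d(576/2) = 1 · 18 = 18
  d = 3: φ(3) · d(576/3) = 2 · 14 = 28
  d = 4: φ(4) · d(576/4) = 2 · 15 = 30
  d = 6: φ(6) · d(576/6) = 2 · 12 = 24
  d = 8: φ(8) · d(576/8) = 4 · 12 = 48
  d = 9: φ(9) · d(576/9) = 6 · 7 = 42
  d = 12: φ(12) · d(576/12) = 4 · 10 = 40
  d = 16: φ(16) · d(576/16) = 8 · 9 = 72
  d = 18: φ(18) · d(576/18) = 6 · 6 = 36
  d = 24: φ(24) · d(576/24) = 8 · 8 = 64
  d = 32: φ(32) · d(576/32) = 16 · 6 = 96
  d = 36: φ(36) · d(576/36) = 12 · 5 = 60
  d = 48: φ(48) · d(576/48) = 16 · 6 = 96
  d = 64: φ(64) · d(576/64) = 32 · 3 = 96
  d = 72: φ(72) · d(576/72) = 24 · 4 = 96
  d = 96: φ(96) · d(576/96) = 32 · 4 = 128
  d = 144: φ(144) · d(576/144) = 48 · 3 = 144
  d = 192: φ(192) · d(576/192) = 64 · 2 = 128
  d = 288: φ(288) · d(576/288) = 96 · 2 = 192
  d = 576: φ(576) · d(576/576) = 192 · 1 = 192
Summing: (φ * d)(576) = 21 + 18 + 28 + 30 + 24 + 48 + 42 + 40 + 72 + 36 + 64 + 96 + 60 + 96 + 96 + 96 + 128 + 144 + 128 + 192 + 192 = 1651.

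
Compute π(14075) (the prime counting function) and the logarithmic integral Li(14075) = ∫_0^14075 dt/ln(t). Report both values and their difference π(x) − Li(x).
π(14075) = 1659;  Li(14075) ≈ 1680.11;  π(x) − Li(x) ≈ -21.11.

Direct count of primes ≤ 14075 gives π(14075) = 1659. Numerical evaluation of the logarithmic integral gives Li(14075) ≈ 1680.11. The difference π(x) − Li(x) ≈ -21.11 is typically negative for small/moderate x (Li(x) overestimates), though Littlewood's theorem shows this sign changes infinitely often.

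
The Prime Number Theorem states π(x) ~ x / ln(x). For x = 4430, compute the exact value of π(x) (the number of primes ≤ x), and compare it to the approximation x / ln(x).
π(4430) = 602;  x/ln(x) ≈ 527.62;  relative error ≈ 12.36%.

Directly count primes up to 4430: π(4430) = 602. The PNT approximation gives 4430/ln(4430) ≈ 4430/8.39615 ≈ 527.62. Relative error (π(x) − x/ln(x)) / π(x) ≈ 12.36%; the approximation is known to undercount slightly (Li(x) is a better estimate).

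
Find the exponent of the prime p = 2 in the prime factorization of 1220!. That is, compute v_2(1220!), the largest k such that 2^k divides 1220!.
v_2(1220!) = 1216

Legendre's formula: v_p(n!) = Σ_{k ≥ 1} ⌊n / p^k⌋. For p = 2, n = 1220, the terms are:
  ⌊1220/2^1⌋ = ⌊1220/2⌋ = 610
  ⌊1220/2^2⌋ = ⌊1220/4⌋ = 305
  ⌊1220/2^3⌋ = ⌊1220/8⌋ = 152
  ⌊1220/2^4⌋ = ⌊1220/16⌋ = 76
  ⌊1220/2^5⌋ = ⌊1220/32⌋ = 38
  ⌊1220/2^6⌋ = ⌊1220/64⌋ = 19
  ⌊1220/2^7⌋ = ⌊1220/128⌋ = 9
  ⌊1220/2^8⌋ = ⌊1220/256⌋ = 4
  ⌊1220/2^9⌋ = ⌊1220/512⌋ = 2
  ⌊1220/2^10⌋ = ⌊1220/1024⌋ = 1
(the next term ⌊1220/2^11⌋ = 0, terminating the sum). Summing: v_2(1220!) = 610 + 305 + 152 + 76 + 38 + 19 + 9 + 4 + 2 + 1 = 1216.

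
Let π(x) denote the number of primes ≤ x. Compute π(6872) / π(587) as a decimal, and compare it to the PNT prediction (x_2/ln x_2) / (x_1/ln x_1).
π(6872)/π(587) = 885/107 ≈ 8.2710;  PNT prediction ≈ 8.4471.

π(587) = 107 and π(6872) = 885, so π(6872)/π(587) ≈ 8.2710. The PNT-predicted ratio is (6872/ln(6872)) / (587/ln(587)) ≈ 8.4471. The two agree to within a few percent, as expected.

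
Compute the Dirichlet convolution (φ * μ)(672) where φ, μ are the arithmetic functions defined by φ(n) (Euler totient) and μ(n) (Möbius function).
(φ * μ)(672) = 40

Divisors of 672: [1, 2, 3, 4, 6, 7, 8, 12, 14, 16, 21, 24, 28, 32, 42, 48, 56, 84, 96, 112, 168, 224, 336, 672]. For each d | 672:
  d = 1: φ(1) · μ(672/1) = 1 · 0 = 0
  d = 2: φ(2) · μ(672/2) = 1 · 0 = 0
  d = 3: φ(3) · μ(672/3) = 2 · 0 = 0
  d = 4: φ(4) · μ(672/4) = 2 · 0 = 0
  d = 6: φ(6) · μ(672/6) = 2 · 0 = 0
  d = 7: φ(7) · μ(672/7) = 6 · 0 = 0
  d = 8: φ(8) · μ(672/8) = 4 · 0 = 0
  d = 12: φ(12) · μ(672/12) = 4 · 0 = 0
  d = 14: φ(14) · μ(672/14) = 6 · 0 = 0
  d = 16: φ(16) · μ(672/16) = 8 · -1 = -8
  d = 21: φ(21) · μ(672/21) = 12 · 0 = 0
  d = 24: φ(24) · μ(672/24) = 8 · 0 = 0
  d = 28: φ(28) · μ(672/28) = 12 · 0 = 0
  d = 32: φ(32) · μ(672/32) = 16 · 1 = 16
  d = 42: φ(42) · μ(672/42) = 12 · 0 = 0
  d = 48: φ(48) · μ(672/48) = 16 · 1 = 16
  d = 56: φ(56) · μ(672/56) = 24 · 0 = 0
  d = 84: φ(84) · μ(672/84) = 24 · 0 = 0
  d = 96: φ(96) · μ(672/96) = 32 · -1 = -32
  d = 112: φ(112) · μ(672/112) = 48 · 1 = 48
  d = 168: φ(168) · μ(672/168) = 48 · 0 = 0
  d = 224: φ(224) · μ(672/224) = 96 · -1 = -96
  d = 336: φ(336) · μ(672/336) = 96 · -1 = -96
  d = 672: φ(672) · μ(672/672) = 192 · 1 = 192
Summing: (φ * μ)(672) = 0 + 0 + 0 + 0 + 0 + 0 + 0 + 0 + 0 + -8 + 0 + 0 + 0 + 16 + 0 + 16 + 0 + 0 + -32 + 48 + 0 + -96 + -96 + 192 = 40.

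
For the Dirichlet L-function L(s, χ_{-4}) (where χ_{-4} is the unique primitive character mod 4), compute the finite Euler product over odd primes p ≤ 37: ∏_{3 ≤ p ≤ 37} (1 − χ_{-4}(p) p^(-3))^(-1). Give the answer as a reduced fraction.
∏ = 23039676015771696171729025/23777920687809392849977344

The odd primes p ≤ 37 are [3, 5, 7, 11, 13, 17, 19, 23, 29, 31, 37]. For each, χ(p) = 1 if p ≡ 1 mod 4, χ(p) = −1 if p ≡ 3 mod 4. Taking (1 − χ(p)/p^3)^(-1) = p^3/(p^3 − χ(p)): (1 − (-1)/3^3)^(-1) · (1 − (1)/5^3)^(-1) · (1 − (-1)/7^3)^(-1) · (1 − (-1)/11^3)^(-1) · (1 − (1)/13^3)^(-1) · (1 − (1)/17^3)^(-1) · (1 − (-1)/19^3)^(-1) · (1 − (-1)/23^3)^(-1) · (1 − (1)/29^3)^(-1) · (1 − (-1)/31^3)^(-1) · (1 − (1)/37^3)^(-1) = 23039676015771696171729025/23777920687809392849977344.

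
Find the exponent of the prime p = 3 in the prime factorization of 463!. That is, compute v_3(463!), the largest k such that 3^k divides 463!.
v_3(463!) = 228

Legendre's formula: v_p(n!) = Σ_{k ≥ 1} ⌊n / p^k⌋. For p = 3, n = 463, the terms are:
  ⌊463/3^1⌋ = ⌊463/3⌋ = 154
  ⌊463/3^2⌋ = ⌊463/9⌋ = 51
  ⌊463/3^3⌋ = ⌊463/27⌋ = 17
  ⌊463/3^4⌋ = ⌊463/81⌋ = 5
  ⌊463/3^5⌋ = ⌊463/243⌋ = 1
(the next term ⌊463/3^6⌋ = 0, terminating the sum). Summing: v_3(463!) = 154 + 51 + 17 + 5 + 1 = 228.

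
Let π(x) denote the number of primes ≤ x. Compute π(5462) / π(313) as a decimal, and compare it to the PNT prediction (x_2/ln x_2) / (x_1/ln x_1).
π(5462)/π(313) = 721/65 ≈ 11.0923;  PNT prediction ≈ 11.6522.

π(313) = 65 and π(5462) = 721, so π(5462)/π(313) ≈ 11.0923. The PNT-predicted ratio is (5462/ln(5462)) / (313/ln(313)) ≈ 11.6522. The two agree to within a few percent, as expected.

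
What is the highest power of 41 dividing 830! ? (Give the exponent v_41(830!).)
v_41(830!) = 20

Legendre's formula: v_p(n!) = Σ_{k ≥ 1} ⌊n / p^k⌋. For p = 41, n = 830, the terms are:
  ⌊830/41^1⌋ = ⌊830/41⌋ = 20
(the next term ⌊830/41^2⌋ = 0, terminating the sum). Summing: v_41(830!) = 20 = 20.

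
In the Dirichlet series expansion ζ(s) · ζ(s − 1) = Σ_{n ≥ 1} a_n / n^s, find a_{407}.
σ(407) = 456

In the product (Σ m^0/m^s)(Σ k / k^s) = Σ (Σ_{d | n} d) / n^s, the coefficient of 1/n^s is σ(n) = Σ_{d | n} d. For n = 407, divisors are [1, 11, 37, 407]; summing: σ(407) = 456.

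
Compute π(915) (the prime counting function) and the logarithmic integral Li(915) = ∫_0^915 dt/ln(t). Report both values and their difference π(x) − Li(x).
π(915) = 156;  Li(915) ≈ 165.23;  π(x) − Li(x) ≈ -9.23.

Direct count of primes ≤ 915 gives π(915) = 156. Numerical evaluation of the logarithmic integral gives Li(915) ≈ 165.23. The difference π(x) − Li(x) ≈ -9.23 is typically negative for small/moderate x (Li(x) overestimates), though Littlewood's theorem shows this sign changes infinitely often.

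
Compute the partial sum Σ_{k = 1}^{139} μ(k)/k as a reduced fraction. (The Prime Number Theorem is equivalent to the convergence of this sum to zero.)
Σ μ(k)/k = -149232714064150937862643507545628954127995759701627353/10014646650599190067509233131649940057366334653200433090

Values of μ(k) for 1 ≤ k ≤ 139: μ(1) = 1, μ(2) = -1, μ(3) = -1, μ(5) = -1, μ(6) = 1, μ(7) = -1, μ(10) = 1, μ(11) = -1, μ(13) = -1, μ(14) = 1, μ(15) = 1, μ(17) = -1, μ(19) = -1, μ(21) = 1, μ(22) = 1, μ(23) = -1, μ(26) = 1, μ(29) = -1, μ(30) = -1, μ(31) = -1, μ(33) = 1, μ(34) = 1, μ(35) = 1, μ(37) = -1, μ(38) = 1, μ(39) = 1, μ(41) = -1, μ(42) = -1, μ(43) = -1, μ(46) = 1, μ(47) = -1, μ(51) = 1, μ(53) = -1, μ(55) = 1, μ(57) = 1, μ(58) = 1, μ(59) = -1, μ(61) = -1, μ(62) = 1, μ(65) = 1, μ(66) = -1, μ(67) = -1, μ(69) = 1, μ(70) = -1, μ(71) = -1, μ(73) = -1, μ(74) = 1, μ(77) = 1, μ(78) = -1, μ(79) = -1, μ(82) = 1, μ(83) = -1, μ(85) = 1, μ(86) = 1, μ(87) = 1, μ(89) = -1, μ(91) = 1, μ(93) = 1, μ(94) = 1, μ(95) = 1, μ(97) = -1, μ(101) = -1, μ(102) = -1, μ(103) = -1, μ(105) = -1, μ(106) = 1, μ(107) = -1, μ(109) = -1, μ(110) = -1, μ(111) = 1, μ(113) = -1, μ(114) = -1, μ(115) = 1, μ(118) = 1, μ(119) = 1, μ(122) = 1, μ(123) = 1, μ(127) = -1, μ(129) = 1, μ(130) = -1, μ(131) = -1, μ(133) = 1, μ(134) = 1, μ(137) = -1, μ(138) = -1, μ(139) = -1, with μ = 0 on non-squarefree integers. Summing μ(k)/k for k where μ(k) ≠ 0 gives -149232714064150937862643507545628954127995759701627353/10014646650599190067509233131649940057366334653200433090 ≈ -0.0149. (PNT ⟺ this sum → 0 as n → ∞.)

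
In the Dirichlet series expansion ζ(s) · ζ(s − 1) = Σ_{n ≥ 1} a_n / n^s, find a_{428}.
σ(428) = 756

In the product (Σ m^0/m^s)(Σ k / k^s) = Σ (Σ_{d | n} d) / n^s, the coefficient of 1/n^s is σ(n) = Σ_{d | n} d. For n = 428, divisors are [1, 2, 4, 107, 214, 428]; summing: σ(428) = 756.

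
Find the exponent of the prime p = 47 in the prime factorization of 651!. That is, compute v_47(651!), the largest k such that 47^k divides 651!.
v_47(651!) = 13

Legendre's formula: v_p(n!) = Σ_{k ≥ 1} ⌊n / p^k⌋. For p = 47, n = 651, the terms are:
  ⌊651/47^1⌋ = ⌊651/47⌋ = 13
(the next term ⌊651/47^2⌋ = 0, terminating the sum). Summing: v_47(651!) = 13 = 13.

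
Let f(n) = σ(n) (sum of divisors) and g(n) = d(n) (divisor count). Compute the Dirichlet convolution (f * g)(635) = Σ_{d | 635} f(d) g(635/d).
(σ * d)(635) = 1040

Divisors of 635: [1, 5, 127, 635]. For each d | 635:
  d = 1: σ(1) · d(635/1) = 1 · 4 = 4
  d = 5: σ(5) · d(635/5) = 6 · 2 = 12
  d = 127: σ(127) · d(635/127) = 128 · 2 = 256
  d = 635: σ(635) · d(635/635) = 768 · 1 = 768
Summing: (σ * d)(635) = 4 + 12 + 256 + 768 = 1040.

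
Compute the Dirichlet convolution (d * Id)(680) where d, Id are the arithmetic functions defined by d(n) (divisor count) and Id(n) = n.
(d * Id)(680) = 3458

Divisors of 680: [1, 2, 4, 5, 8, 10, 17, 20, 34, 40, 68, 85, 136, 170, 340, 680]. For each d | 680:
  d = 1: d(1) · Id(680/1) = 1 · 680 = 680
  d = 2: d(2) · Id(680/2) = 2 · 340 = 680
  d = 4: d(4) · Id(680/4) = 3 · 170 = 510
  d = 5: d(5) · Id(680/5) = 2 · 136 = 272
  d = 8: d(8) · Id(680/8) = 4 · 85 = 340
  d = 10: d(10) · Id(680/10) = 4 · 68 = 272
  d = 17: d(17) · Id(680/17) = 2 · 40 = 80
  d = 20: d(20) · Id(680/20) = 6 · 34 = 204
  d = 34: d(34) · Id(680/34) = 4 · 20 = 80
  d = 40: d(40) · Id(680/40) = 8 · 17 = 136
  d = 68: d(68) · Id(680/68) = 6 · 10 = 60
  d = 85: d(85) · Id(680/85) = 4 · 8 = 32
  d = 136: d(136) · Id(680/136) = 8 · 5 = 40
  d = 170: d(170) · Id(680/170) = 8 · 4 = 32
  d = 340: d(340) · Id(680/340) = 12 · 2 = 24
  d = 680: d(680) · Id(680/680) = 16 · 1 = 16
Summing: (d * Id)(680) = 680 + 680 + 510 + 272 + 340 + 272 + 80 + 204 + 80 + 136 + 60 + 32 + 40 + 32 + 24 + 16 = 3458.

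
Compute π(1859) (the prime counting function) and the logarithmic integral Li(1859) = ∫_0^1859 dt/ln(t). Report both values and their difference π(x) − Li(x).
π(1859) = 283;  Li(1859) ≈ 296.17;  π(x) − Li(x) ≈ -13.17.

Direct count of primes ≤ 1859 gives π(1859) = 283. Numerical evaluation of the logarithmic integral gives Li(1859) ≈ 296.17. The difference π(x) − Li(x) ≈ -13.17 is typically negative for small/moderate x (Li(x) overestimates), though Littlewood's theorem shows this sign changes infinitely often.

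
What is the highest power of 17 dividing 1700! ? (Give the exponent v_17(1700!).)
v_17(1700!) = 105

Legendre's formula: v_p(n!) = Σ_{k ≥ 1} ⌊n / p^k⌋. For p = 17, n = 1700, the terms are:
  ⌊1700/17^1⌋ = ⌊1700/17⌋ = 100
  ⌊1700/17^2⌋ = ⌊1700/289⌋ = 5
(the next term ⌊1700/17^3⌋ = 0, terminating the sum). Summing: v_17(1700!) = 100 + 5 = 105.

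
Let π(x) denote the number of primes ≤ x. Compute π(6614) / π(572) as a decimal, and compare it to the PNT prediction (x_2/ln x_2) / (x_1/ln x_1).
π(6614)/π(572) = 854/105 ≈ 8.1333;  PNT prediction ≈ 8.3455.

π(572) = 105 and π(6614) = 854, so π(6614)/π(572) ≈ 8.1333. The PNT-predicted ratio is (6614/ln(6614)) / (572/ln(572)) ≈ 8.3455. The two agree to within a few percent, as expected.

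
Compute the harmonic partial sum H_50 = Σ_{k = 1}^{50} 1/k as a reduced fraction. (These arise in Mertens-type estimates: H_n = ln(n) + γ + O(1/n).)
H_50 = 13943237577224054960759/3099044504245996706400

Direct summation: H_50 = 1 + 1/2 + ... + 1/50. The least common denominator is lcm(1, ..., 50) = 3099044504245996706400; over this denominator the numerator is 3099044504245996706400 + 1549522252122998353200 + 1033014834748665568800 + 774761126061499176600 + 619808900849199341280 + 516507417374332784400 + 442720643463713815200 + 387380563030749588300 + 344338278249555189600 + 309904450424599670640 + 281731318567817882400 + 258253708687166392200 + 238388038788153592800 + 221360321731856907600 + 206602966949733113760 + 193690281515374794150 + 182296735543882159200 + 172169139124777594800 + 163107605486631405600 + 154952225212299835320 + 147573547821237938400 + 140865659283908941200 + 134741065401999856800 + 129126854343583196100 + 123961780169839868256 + 119194019394076796400 + 114779426083185063200 + 110680160865928453800 + 106863603594689541600 + 103301483474866556880 + 99969177556322474400 + 96845140757687397075 + 93910439522605960800 + 91148367771941079600 + 88544128692742763040 + 86084569562388797400 + 83757959574216127200 + 81553802743315702800 + 79462679596051197600 + 77476112606149917660 + 75586451323073090400 + 73786773910618969200 + 72070802424325504800 + 70432829641954470600 + 68867655649911037920 + 67370532700999928400 + 65937117111616951200 + 64563427171791598050 + 63245806209101973600 + 61980890084919934128 = 13943237577224054960759, so H_50 = 13943237577224054960759/3099044504245996706400 (already in lowest terms) ≈ 4.49921. (The PNT-adjacent estimate ln(50) + γ ≈ 4.48924 matches within O(1/n).)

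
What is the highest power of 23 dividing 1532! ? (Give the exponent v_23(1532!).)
v_23(1532!) = 68

Legendre's formula: v_p(n!) = Σ_{k ≥ 1} ⌊n / p^k⌋. For p = 23, n = 1532, the terms are:
  ⌊1532/23^1⌋ = ⌊1532/23⌋ = 66
  ⌊1532/23^2⌋ = ⌊1532/529⌋ = 2
(the next term ⌊1532/23^3⌋ = 0, terminating the sum). Summing: v_23(1532!) = 66 + 2 = 68.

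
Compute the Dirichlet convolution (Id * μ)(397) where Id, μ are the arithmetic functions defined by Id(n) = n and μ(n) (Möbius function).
(Id * μ)(397) = 396

Divisors of 397: [1, 397]. For each d | 397:
  d = 1: Id(1) · μ(397/1) = 1 · -1 = -1
  d = 397: Id(397) · μ(397/397) = 397 · 1 = 397
Summing: (Id * μ)(397) = -1 + 397 = 396.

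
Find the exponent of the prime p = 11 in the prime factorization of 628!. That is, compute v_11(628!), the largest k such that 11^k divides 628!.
v_11(628!) = 62

Legendre's formula: v_p(n!) = Σ_{k ≥ 1} ⌊n / p^k⌋. For p = 11, n = 628, the terms are:
  ⌊628/11^1⌋ = ⌊628/11⌋ = 57
  ⌊628/11^2⌋ = ⌊628/121⌋ = 5
(the next term ⌊628/11^3⌋ = 0, terminating the sum). Summing: v_11(628!) = 57 + 5 = 62.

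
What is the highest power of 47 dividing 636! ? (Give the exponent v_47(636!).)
v_47(636!) = 13

Legendre's formula: v_p(n!) = Σ_{k ≥ 1} ⌊n / p^k⌋. For p = 47, n = 636, the terms are:
  ⌊636/47^1⌋ = ⌊636/47⌋ = 13
(the next term ⌊636/47^2⌋ = 0, terminating the sum). Summing: v_47(636!) = 13 = 13.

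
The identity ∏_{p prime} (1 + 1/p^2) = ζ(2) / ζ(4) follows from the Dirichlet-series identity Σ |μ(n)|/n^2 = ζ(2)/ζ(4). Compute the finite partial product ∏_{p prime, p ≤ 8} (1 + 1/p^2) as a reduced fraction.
∏ = 650/441

The primes p ≤ 8 are [2, 3, 5, 7]. For each, (1 + 1/p^2) = (p^2 + 1)/p^2. Multiplying these fractions over p ∈ [2, 3, 5, 7] gives 650/441. (In the limit P → ∞ this tends to ζ(2)/ζ(4).)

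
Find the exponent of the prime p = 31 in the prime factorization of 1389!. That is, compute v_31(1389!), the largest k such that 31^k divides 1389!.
v_31(1389!) = 45

Legendre's formula: v_p(n!) = Σ_{k ≥ 1} ⌊n / p^k⌋. For p = 31, n = 1389, the terms are:
  ⌊1389/31^1⌋ = ⌊1389/31⌋ = 44
  ⌊1389/31^2⌋ = ⌊1389/961⌋ = 1
(the next term ⌊1389/31^3⌋ = 0, terminating the sum). Summing: v_31(1389!) = 44 + 1 = 45.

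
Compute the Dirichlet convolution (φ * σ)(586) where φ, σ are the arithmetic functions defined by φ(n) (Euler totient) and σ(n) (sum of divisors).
(φ * σ)(586) = 2344

Divisors of 586: [1, 2, 293, 586]. For each d | 586:
  d = 1: φ(1) · σ(586/1) = 1 · 882 = 882
  d = 2: φ(2) · σ(586/2) = 1 · 294 = 294
  d = 293: φ(293) · σ(586/293) = 292 · 3 = 876
  d = 586: φ(586) · σ(586/586) = 292 · 1 = 292
Summing: (φ * σ)(586) = 882 + 294 + 876 + 292 = 2344.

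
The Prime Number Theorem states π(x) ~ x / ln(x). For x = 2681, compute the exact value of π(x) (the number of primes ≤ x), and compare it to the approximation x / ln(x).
π(2681) = 388;  x/ln(x) ≈ 339.63;  relative error ≈ 12.47%.

Directly count primes up to 2681: π(2681) = 388. The PNT approximation gives 2681/ln(2681) ≈ 2681/7.89395 ≈ 339.63. Relative error (π(x) − x/ln(x)) / π(x) ≈ 12.47%; the approximation is known to undercount slightly (Li(x) is a better estimate).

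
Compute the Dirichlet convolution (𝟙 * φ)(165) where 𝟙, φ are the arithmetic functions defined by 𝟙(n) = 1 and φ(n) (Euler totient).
(𝟙 * φ)(165) = 165

Divisors of 165: [1, 3, 5, 11, 15, 33, 55, 165]. For each d | 165:
  d = 1: 𝟙(1) · φ(165/1) = 1 · 80 = 80
  d = 3: 𝟙(3) · φ(165/3) = 1 · 40 = 40
  d = 5: 𝟙(5) · φ(165/5) = 1 · 20 = 20
  d = 11: 𝟙(11) · φ(165/11) = 1 · 8 = 8
  d = 15: 𝟙(15) · φ(165/15) = 1 · 10 = 10
  d = 33: 𝟙(33) · φ(165/33) = 1 · 4 = 4
  d = 55: 𝟙(55) · φ(165/55) = 1 · 2 = 2
  d = 165: 𝟙(165) · φ(165/165) = 1 · 1 = 1
Summing: (𝟙 * φ)(165) = 80 + 40 + 20 + 8 + 10 + 4 + 2 + 1 = 165.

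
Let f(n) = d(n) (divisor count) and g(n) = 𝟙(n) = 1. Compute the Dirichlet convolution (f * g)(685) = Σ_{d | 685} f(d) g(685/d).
(d * 𝟙)(685) = 9

Divisors of 685: [1, 5, 137, 685]. For each d | 685:
  d = 1: d(1) · 𝟙(685/1) = 1 · 1 = 1
  d = 5: d(5) · 𝟙(685/5) = 2 · 1 = 2
  d = 137: d(137) · 𝟙(685/137) = 2 · 1 = 2
  d = 685: d(685) · 𝟙(685/685) = 4 · 1 = 4
Summing: (d * 𝟙)(685) = 1 + 2 + 2 + 4 = 9.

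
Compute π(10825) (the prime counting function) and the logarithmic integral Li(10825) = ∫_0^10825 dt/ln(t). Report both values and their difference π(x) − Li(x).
π(10825) = 1315;  Li(10825) ≈ 1335.32;  π(x) − Li(x) ≈ -20.32.

Direct count of primes ≤ 10825 gives π(10825) = 1315. Numerical evaluation of the logarithmic integral gives Li(10825) ≈ 1335.32. The difference π(x) − Li(x) ≈ -20.32 is typically negative for small/moderate x (Li(x) overestimates), though Littlewood's theorem shows this sign changes infinitely often.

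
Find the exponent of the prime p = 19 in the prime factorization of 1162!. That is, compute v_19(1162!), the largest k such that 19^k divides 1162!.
v_19(1162!) = 64

Legendre's formula: v_p(n!) = Σ_{k ≥ 1} ⌊n / p^k⌋. For p = 19, n = 1162, the terms are:
  ⌊1162/19^1⌋ = ⌊1162/19⌋ = 61
  ⌊1162/19^2⌋ = ⌊1162/361⌋ = 3
(the next term ⌊1162/19^3⌋ = 0, terminating the sum). Summing: v_19(1162!) = 61 + 3 = 64.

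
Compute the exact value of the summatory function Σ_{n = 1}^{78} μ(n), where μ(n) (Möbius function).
Σ_{n ≤ 78} μ(n) = -3

Compute μ(n) for each 1 ≤ n ≤ 78: μ(1) = 1, μ(2) = -1, μ(3) = -1, μ(4) = 0, μ(5) = -1, μ(6) = 1, μ(7) = -1, μ(8) = 0, μ(9) = 0, μ(10) = 1, μ(11) = -1, μ(12) = 0, μ(13) = -1, μ(14) = 1, μ(15) = 1, μ(16) = 0, μ(17) = -1, μ(18) = 0, μ(19) = -1, μ(20) = 0, μ(21) = 1, μ(22) = 1, μ(23) = -1, μ(24) = 0, μ(25) = 0, μ(26) = 1, μ(27) = 0, μ(28) = 0, μ(29) = -1, μ(30) = -1, μ(31) = -1, μ(32) = 0, μ(33) = 1, μ(34) = 1, μ(35) = 1, μ(36) = 0, μ(37) = -1, μ(38) = 1, μ(39) = 1, μ(40) = 0, μ(41) = -1, μ(42) = -1, μ(43) = -1, μ(44) = 0, μ(45) = 0, μ(46) = 1, μ(47) = -1, μ(48) = 0, μ(49) = 0, μ(50) = 0, μ(51) = 1, μ(52) = 0, μ(53) = -1, μ(54) = 0, μ(55) = 1, μ(56) = 0, μ(57) = 1, μ(58) = 1, μ(59) = -1, μ(60) = 0, μ(61) = -1, μ(62) = 1, μ(63) = 0, μ(64) = 0, μ(65) = 1, μ(66) = -1, μ(67) = -1, μ(68) = 0, μ(69) = 1, μ(70) = -1, μ(71) = -1, μ(72) = 0, μ(73) = -1, μ(74) = 1, μ(75) = 0, μ(76) = 0, μ(77) = 1, μ(78) = -1. Summing all 78 values: -3. (Mertens function M(x) = Σ_{n ≤ x} μ(n); on average M(x) should be small (PNT ⟺ M(x) = o(x)).)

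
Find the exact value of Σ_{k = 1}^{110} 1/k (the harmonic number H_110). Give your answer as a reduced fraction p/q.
H_110 = 812425573941376284756780362571245808659649778037/153803387341307877636928566091115101174034840640

Direct summation: H_110 = 1 + 1/2 + ... + 1/110. The least common denominator is lcm(1, ..., 110) = 8459186303771933270031071135011330564571916235200; over this denominator the numerator is 8459186303771933270031071135011330564571916235200 + 4229593151885966635015535567505665282285958117600 + 2819728767923977756677023711670443521523972078400 + 2114796575942983317507767783752832641142979058800 + 1691837260754386654006214227002266112914383247040 + 1409864383961988878338511855835221760761986039200 + 1208455186253133324290153019287332937795988033600 + 1057398287971491658753883891876416320571489529400 + 939909589307992585559007903890147840507990692800 + 845918630377193327003107113501133056457191623520 + 769016936706539388184642830455575505870174203200 + 704932191980994439169255927917610880380993019600 + 650706638751687174617774702693179274197839710400 + 604227593126566662145076509643666468897994016800 + 563945753584795551335404742334088704304794415680 + 528699143985745829376941945938208160285744764700 + 497599194339525486472415949118313562621877425600 + 469954794653996292779503951945073920253995346400 + 445220331777470172106898480790070029714311380800 + 422959315188596663501553556750566528228595811760 + 402818395417711108096717673095777645931996011200 + 384508468353269694092321415227787752935087101600 + 367790708859649272610046571087449154981387662400 + 352466095990497219584627963958805440190496509800 + 338367452150877330801242845400453222582876649408 + 325353319375843587308887351346589637098919855200 + 313303196435997528519669301296715946835996897600 + 302113796563283331072538254821833234448997008400 + 291696079440411492070036935690045881536962628800 + 281972876792397775667702371167044352152397207840 + 272876977541030105484873262419720340792642459200 + 264349571992872914688470972969104080142872382350 + 256338978902179796061547610151858501956724734400 + 248799597169762743236207974559156781310938712800 + 241691037250626664858030603857466587559197606720 + 234977397326998146389751975972536960126997673200 + 228626656858700899190028949594900826069511249600 + 222610165888735086053449240395035014857155690400 + 216902212917229058205924900897726424732613236800 + 211479657594298331750776778375283264114297905880 + 206321617165169104147099295975886111331022347200 + 201409197708855554048358836547888822965998005600 + 196725262878417052791420258953751873594695726400 + 192254234176634847046160707613893876467543550800 + 187981917861598517111801580778029568101598138560 + 183895354429824636305023285543724577490693831200 + 179982687314296452553852577340666607756849281600 + 176233047995248609792313981979402720095248254900 + 172636455179019046327164717041047562542284004800 + 169183726075438665400621422700226611291438324704 + 165866398113175162157471983039437854207292475200 + 162676659687921793654443675673294818549459927600 + 159607288750413835283605115754930765369281438400 + 156651598217998764259834650648357973417998448800 + 153803387341307877636928566091115101174034840640 + 151056898281641665536269127410916617224498504200 + 148406777259156724035632826930023343238103793600 + 145848039720205746035018467845022940768481314400 + 143376039046981919831035103983242890924947732800 + 140986438396198887833851185583522176076198603920 + 138675185307736610984115920246087386304457643200 + 136438488770515052742436631209860170396321229600 + 134272798472570369365572557698592548643998670400 + 132174785996436457344235486484552040071436191175 + 130141327750337434923554940538635854839567942080 + 128169489451089898030773805075929250978362367200 + 126256511996596018955687628880766127829431585600 + 124399798584881371618103987279578390655469356400 + 122596902953216424203348857029149718327129220800 + 120845518625313332429015301928733293779598803360 + 119143469067210327746916494859314514993970651200 + 117488698663499073194875987986268480063498836600 + 115879264435231962603165358013853843350300222400 + 114313328429350449595014474797450413034755624800 + 112789150716959110267080948466817740860958883136 + 111305082944367543026724620197517507428577845200 + 109859562386648484026377547207939357981453457600 + 108451106458614529102962450448863212366306618400 + 107078307642682699620646470063434564108505268800 + 105739828797149165875388389187641632057148952940 + 104434398811999176173223100432238648945332299200 + 103160808582584552073549647987943055665511173600 + 101917907274360641807603266686883500777974894400 + 100704598854427777024179418273944411482999002800 + 99519838867905097294483189823662712524375485120 + 98362631439208526395710129476875936797347863200 + 97232026480137164023345645230015293845654209600 + 96127117088317423523080353806946938233771775400 + 95047037121032958090236754325970006343504676800 + 93990958930799258555900790389014784050799069280 + 92958091250241024945396386099025610599691387200 + 91947677214912318152511642771862288745346915600 + 90958992513676701828291087473240113597547486400 + 89991343657148226276926288670333303878424640800 + 89044066355494034421379696158014005942862276160 + 88116523997624304896156990989701360047624127450 + 87208106224452920309598671494962170768782641600 + 86318227589509523163582358520523781271142002400 + 85446326300726598687182536717286167318908244800 + 84591863037719332700310711350113305645719162352 + 83754319839326071980505654802092381827444715200 + 82933199056587581078735991519718927103646237600 + 82128022366717798738165739174867287034678798400 + 81338329843960896827221837836647409274729963800 + 80563679083542221619343534619155529186399202240 + 79803644375206917641802557877465382684640719200 + 79057815923102180093748328364591874435251553600 + 78325799108999382129917325324178986708999224400 + 77607213796072782293863037935883766647448772800 + 76901693670653938818464283045557550587017420320 = 44683406566775695661622919941418519476280737792035, so H_110 = 44683406566775695661622919941418519476280737792035/8459186303771933270031071135011330564571916235200; reducing by gcd(44683406566775695661622919941418519476280737792035, 8459186303771933270031071135011330564571916235200) = 55 gives 812425573941376284756780362571245808659649778037/153803387341307877636928566091115101174034840640 ≈ 5.28223. (The PNT-adjacent estimate ln(110) + γ ≈ 5.27770 matches within O(1/n).)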